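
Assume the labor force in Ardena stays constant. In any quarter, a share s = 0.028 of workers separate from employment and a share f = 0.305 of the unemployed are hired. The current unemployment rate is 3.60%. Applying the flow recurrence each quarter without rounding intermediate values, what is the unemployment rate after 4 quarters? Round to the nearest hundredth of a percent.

With a fixed labor force, u_{t+1} = u_t + s·(1−u_t) − f·u_t = u_t·(1−s−f) + s.
Here 1−s−f = 0.667 and s = 0.028.
u_1 = 0.036000 × 0.667 + 0.028 = 0.052012.
u_2 = 0.052012 × 0.667 + 0.028 = 0.062692.
u_3 = 0.062692 × 0.667 + 0.028 = 0.069816.
u_4 = 0.069816 × 0.667 + 0.028 = 0.074567.

Unemployment rate after four quarters ≈ 7.46%.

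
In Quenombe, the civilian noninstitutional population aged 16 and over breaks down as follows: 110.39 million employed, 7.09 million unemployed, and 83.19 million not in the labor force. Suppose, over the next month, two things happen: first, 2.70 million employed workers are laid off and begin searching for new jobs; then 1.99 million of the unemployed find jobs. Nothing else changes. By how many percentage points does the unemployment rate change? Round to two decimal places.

The unemployment rate changes by +0.60 percentage points.

Initially, labor force = 110.39 + 7.09 = 117.48 million, so u = 7.09/117.48 = 6.04%.
After the first change, employed falls and unemployed rises by 2.70; labor force unchanged → E = 107.69, U = 9.79, labor force = 117.48 million.
After the second change, unemployed falls and employed rises by 1.99; labor force unchanged → E = 109.68, U = 7.80, labor force = 117.48 million.
New unemployment rate = 7.80 / 117.48 = 6.64%.
Change = 6.64% − 6.04% = +0.60 percentage points.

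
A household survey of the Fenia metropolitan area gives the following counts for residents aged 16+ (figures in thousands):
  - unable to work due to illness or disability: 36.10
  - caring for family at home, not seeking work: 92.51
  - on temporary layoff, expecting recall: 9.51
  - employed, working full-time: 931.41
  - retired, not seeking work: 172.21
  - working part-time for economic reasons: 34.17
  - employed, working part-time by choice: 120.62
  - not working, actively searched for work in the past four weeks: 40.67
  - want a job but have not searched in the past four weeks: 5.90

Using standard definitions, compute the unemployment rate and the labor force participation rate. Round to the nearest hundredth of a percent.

Unemployment rate ≈ 4.42%; labor force participation rate ≈ 78.75%.

Employed = 931.41 + 34.17 + 120.62 = 1,086.20 thousand (anyone who worked, including part-time for economic reasons, counts as employed).
Unemployed = 9.51 + 40.67 = 50.18 thousand (jobless and actively searching, or on temporary layoff).
Labor force = 1,086.20 + 50.18 = 1,136.38 thousand.
Not in labor force = 36.10 + 92.51 + 172.21 + 5.90 = 306.72 thousand (those not working and not actively searching are outside the labor force — including those who want a job but have given up searching).
Civilian working-age population = 1,136.38 + 306.72 = 1,443.10 thousand.
Unemployment rate = 50.18 / 1,136.38 = 4.42%.
Labor force participation rate = 1,136.38 / 1,443.10 = 78.75%.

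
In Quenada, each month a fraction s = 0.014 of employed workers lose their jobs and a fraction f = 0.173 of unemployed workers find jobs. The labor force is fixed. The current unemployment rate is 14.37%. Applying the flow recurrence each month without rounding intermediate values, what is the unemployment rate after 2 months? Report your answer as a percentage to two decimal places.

With a fixed labor force, u_{t+1} = u_t + s·(1−u_t) − f·u_t = u_t·(1−s−f) + s.
Here 1−s−f = 0.813 and s = 0.014.
u_1 = 0.143700 × 0.813 + 0.014 = 0.130828.
u_2 = 0.130828 × 0.813 + 0.014 = 0.120363.

Unemployment rate after two months ≈ 12.04%.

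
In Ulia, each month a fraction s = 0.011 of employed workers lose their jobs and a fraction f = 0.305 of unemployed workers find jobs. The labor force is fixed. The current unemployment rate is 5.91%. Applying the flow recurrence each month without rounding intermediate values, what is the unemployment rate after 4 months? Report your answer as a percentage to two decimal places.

Unemployment rate after four months ≈ 4.01%.

With a fixed labor force, u_{t+1} = u_t + s·(1−u_t) − f·u_t = u_t·(1−s−f) + s.
Here 1−s−f = 0.684 and s = 0.011.
u_1 = 0.059100 × 0.684 + 0.011 = 0.051424.
u_2 = 0.051424 × 0.684 + 0.011 = 0.046174.
u_3 = 0.046174 × 0.684 + 0.011 = 0.042583.
u_4 = 0.042583 × 0.684 + 0.011 = 0.040127.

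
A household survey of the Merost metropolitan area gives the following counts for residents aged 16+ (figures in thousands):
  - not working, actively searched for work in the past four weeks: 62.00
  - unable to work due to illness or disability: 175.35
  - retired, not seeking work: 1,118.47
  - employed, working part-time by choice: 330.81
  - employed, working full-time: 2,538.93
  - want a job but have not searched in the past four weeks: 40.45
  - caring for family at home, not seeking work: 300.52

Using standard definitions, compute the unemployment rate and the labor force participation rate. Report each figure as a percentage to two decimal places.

Employed = 330.81 + 2,538.93 = 2,869.74 thousand.
Unemployed = 62.00 thousand.
Labor force = 2,869.74 + 62.00 = 2,931.74 thousand.
Not in labor force = 175.35 + 1,118.47 + 40.45 + 300.52 = 1,634.79 thousand (those not working and not actively searching are outside the labor force — including those who want a job but have given up searching).
Civilian working-age population = 2,931.74 + 1,634.79 = 4,566.53 thousand.
Unemployment rate = 62.00 / 2,931.74 = 2.11%.
Labor force participation rate = 2,931.74 / 4,566.53 = 64.20%.

Unemployment rate ≈ 2.11%; labor force participation rate ≈ 64.20%.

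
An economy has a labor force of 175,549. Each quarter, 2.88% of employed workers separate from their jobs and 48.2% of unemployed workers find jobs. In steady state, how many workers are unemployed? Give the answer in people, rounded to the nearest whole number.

About 9,898 are unemployed in steady state.

Steady-state unemployment rate u* = s/(s+f) = 2.88/(2.88+48.2) = 0.056382.
Unemployed = u* × labor force = 0.056382 × 175,549 ≈ 9,898.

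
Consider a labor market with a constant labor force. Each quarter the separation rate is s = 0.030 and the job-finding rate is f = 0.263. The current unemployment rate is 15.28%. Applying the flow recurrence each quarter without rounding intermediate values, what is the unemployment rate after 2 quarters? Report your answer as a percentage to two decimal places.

Unemployment rate after two quarters ≈ 12.76%.

With a fixed labor force, u_{t+1} = u_t + s·(1−u_t) − f·u_t = u_t·(1−s−f) + s.
Here 1−s−f = 0.707 and s = 0.030.
u_1 = 0.152800 × 0.707 + 0.030 = 0.138030.
u_2 = 0.138030 × 0.707 + 0.030 = 0.127587.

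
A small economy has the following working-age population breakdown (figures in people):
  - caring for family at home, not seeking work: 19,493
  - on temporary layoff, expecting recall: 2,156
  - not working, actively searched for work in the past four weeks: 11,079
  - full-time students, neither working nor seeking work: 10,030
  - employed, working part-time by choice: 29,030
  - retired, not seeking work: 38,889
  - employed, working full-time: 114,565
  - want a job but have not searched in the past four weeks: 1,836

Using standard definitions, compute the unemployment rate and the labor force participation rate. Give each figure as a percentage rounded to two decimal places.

Unemployment rate ≈ 8.44%; labor force participation rate ≈ 69.06%.

Employed = 29,030 + 114,565 = 143,595.
Unemployed = 2,156 + 11,079 = 13,235 (jobless and actively searching, or on temporary layoff).
Labor force = 143,595 + 13,235 = 156,830.
Not in labor force = 19,493 + 10,030 + 38,889 + 1,836 = 70,248 (those not working and not actively searching are outside the labor force — including those who want a job but have given up searching).
Civilian working-age population = 156,830 + 70,248 = 227,078.
Unemployment rate = 13,235 / 156,830 = 8.44%.
Labor force participation rate = 156,830 / 227,078 = 69.06%.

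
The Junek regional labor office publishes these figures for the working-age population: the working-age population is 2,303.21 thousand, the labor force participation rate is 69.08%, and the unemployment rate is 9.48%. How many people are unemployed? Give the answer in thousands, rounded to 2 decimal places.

About 150.83 thousand are unemployed.

Labor force = 0.6908 × 2,303.21 = 1,591.06 thousand.
Unemployed = 0.0948 × 1,591.06 ≈ 150.83 thousand.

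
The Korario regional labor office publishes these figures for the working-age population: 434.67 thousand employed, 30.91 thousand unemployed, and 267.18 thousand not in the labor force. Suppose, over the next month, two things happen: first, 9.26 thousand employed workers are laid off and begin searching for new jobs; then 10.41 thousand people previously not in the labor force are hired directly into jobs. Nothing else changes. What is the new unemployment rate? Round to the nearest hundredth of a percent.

Initially, labor force = 434.67 + 30.91 = 465.58 thousand, so u = 30.91/465.58 = 6.64%.
After the first change, employed falls and unemployed rises by 9.26; labor force unchanged → E = 425.41, U = 40.17, labor force = 465.58 thousand.
After the second change, employed and labor force both rise by 10.41; unemployed unchanged → E = 435.82, U = 40.17, labor force = 475.99 thousand.
New unemployment rate = 40.17 / 475.99 = 8.44%.

New unemployment rate ≈ 8.44%.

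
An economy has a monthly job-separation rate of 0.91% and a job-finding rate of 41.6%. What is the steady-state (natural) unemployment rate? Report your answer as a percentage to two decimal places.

At steady state the flows balance: s·E = f·U, so U/(E+U) = s/(s+f).
u* = 0.91 / (0.91 + 41.6) = 0.91 / 42.51 = 2.14%.

Steady-state unemployment rate ≈ 2.14%.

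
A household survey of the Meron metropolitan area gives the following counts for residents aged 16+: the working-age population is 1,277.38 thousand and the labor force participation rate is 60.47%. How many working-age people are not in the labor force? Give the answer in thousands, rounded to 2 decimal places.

Share not in the labor force = 1 − 0.6047 = 0.3953.
Not in labor force = 0.3953 × 1,277.38 ≈ 504.95 thousand.

About 504.95 thousand are not in the labor force.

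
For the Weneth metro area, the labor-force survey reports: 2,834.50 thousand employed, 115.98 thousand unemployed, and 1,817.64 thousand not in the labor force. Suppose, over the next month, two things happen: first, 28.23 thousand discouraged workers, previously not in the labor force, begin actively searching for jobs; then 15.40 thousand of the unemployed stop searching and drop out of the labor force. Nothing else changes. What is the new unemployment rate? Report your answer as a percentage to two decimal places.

Initially, labor force = 2,834.50 + 115.98 = 2,950.48 thousand, so u = 115.98/2,950.48 = 3.93%.
After the first change, unemployed and labor force both rise by 28.23 → E = 2,834.50, U = 144.21, labor force = 2,978.71 thousand.
After the second change, unemployed and labor force both fall by 15.40 → E = 2,834.50, U = 128.81, labor force = 2,963.31 thousand.
New unemployment rate = 128.81 / 2,963.31 = 4.35%.

New unemployment rate ≈ 4.35%.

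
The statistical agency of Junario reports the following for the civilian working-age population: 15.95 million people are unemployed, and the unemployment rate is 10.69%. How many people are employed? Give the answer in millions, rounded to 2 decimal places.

Labor force = U / u = 15.95 / 0.1069 ≈ 149.20 million.
Employed = labor force − unemployed = 149.20 − 15.95 = 133.25 million.

About 133.25 million are employed.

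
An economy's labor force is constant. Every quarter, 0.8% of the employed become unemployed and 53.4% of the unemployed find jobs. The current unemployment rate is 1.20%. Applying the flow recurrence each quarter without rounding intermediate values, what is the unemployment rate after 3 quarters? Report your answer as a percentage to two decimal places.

Unemployment rate after three quarters ≈ 1.45%.

With a fixed labor force, u_{t+1} = u_t + s·(1−u_t) − f·u_t = u_t·(1−s−f) + s.
Here 1−s−f = 0.458 and s = 0.008.
u_1 = 0.012000 × 0.458 + 0.008 = 0.013496.
u_2 = 0.013496 × 0.458 + 0.008 = 0.014181.
u_3 = 0.014181 × 0.458 + 0.008 = 0.014495.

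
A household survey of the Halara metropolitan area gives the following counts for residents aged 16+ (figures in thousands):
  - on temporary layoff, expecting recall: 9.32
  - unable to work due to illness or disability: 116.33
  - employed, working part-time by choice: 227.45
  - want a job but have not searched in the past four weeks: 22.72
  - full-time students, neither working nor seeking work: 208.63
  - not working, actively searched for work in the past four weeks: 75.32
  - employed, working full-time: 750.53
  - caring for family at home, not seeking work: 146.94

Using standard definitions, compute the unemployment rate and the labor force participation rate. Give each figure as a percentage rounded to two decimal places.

Unemployment rate ≈ 7.97%; labor force participation rate ≈ 68.24%.

Employed = 227.45 + 750.53 = 977.98 thousand.
Unemployed = 9.32 + 75.32 = 84.64 thousand (jobless and actively searching, or on temporary layoff).
Labor force = 977.98 + 84.64 = 1,062.62 thousand.
Not in labor force = 116.33 + 22.72 + 208.63 + 146.94 = 494.62 thousand (those not working and not actively searching are outside the labor force — including those who want a job but have given up searching).
Civilian working-age population = 1,062.62 + 494.62 = 1,557.24 thousand.
Unemployment rate = 84.64 / 1,062.62 = 7.97%.
Labor force participation rate = 1,062.62 / 1,557.24 = 68.24%.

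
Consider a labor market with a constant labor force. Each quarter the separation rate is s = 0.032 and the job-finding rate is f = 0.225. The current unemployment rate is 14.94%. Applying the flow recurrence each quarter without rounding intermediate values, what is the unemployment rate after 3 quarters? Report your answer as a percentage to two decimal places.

Unemployment rate after three quarters ≈ 13.47%.

With a fixed labor force, u_{t+1} = u_t + s·(1−u_t) − f·u_t = u_t·(1−s−f) + s.
Here 1−s−f = 0.743 and s = 0.032.
u_1 = 0.149400 × 0.743 + 0.032 = 0.143004.
u_2 = 0.143004 × 0.743 + 0.032 = 0.138252.
u_3 = 0.138252 × 0.743 + 0.032 = 0.134721.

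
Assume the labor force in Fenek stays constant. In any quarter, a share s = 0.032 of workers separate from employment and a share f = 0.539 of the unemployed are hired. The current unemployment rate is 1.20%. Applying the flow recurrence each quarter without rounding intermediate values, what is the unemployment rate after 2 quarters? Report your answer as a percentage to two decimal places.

With a fixed labor force, u_{t+1} = u_t + s·(1−u_t) − f·u_t = u_t·(1−s−f) + s.
Here 1−s−f = 0.429 and s = 0.032.
u_1 = 0.012000 × 0.429 + 0.032 = 0.037148.
u_2 = 0.037148 × 0.429 + 0.032 = 0.047936.

Unemployment rate after two quarters ≈ 4.79%.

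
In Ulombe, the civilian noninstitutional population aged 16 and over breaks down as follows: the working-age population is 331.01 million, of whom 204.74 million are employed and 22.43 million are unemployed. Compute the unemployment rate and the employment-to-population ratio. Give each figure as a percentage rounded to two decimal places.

Unemployment rate ≈ 9.87%; employment-population ratio ≈ 61.85%.

Labor force = employed + unemployed = 204.74 + 22.43 = 227.17 million.
Unemployment rate = 22.43 / 227.17 = 9.87%.
Employment-population ratio = 204.74 / 331.01 = 61.85%.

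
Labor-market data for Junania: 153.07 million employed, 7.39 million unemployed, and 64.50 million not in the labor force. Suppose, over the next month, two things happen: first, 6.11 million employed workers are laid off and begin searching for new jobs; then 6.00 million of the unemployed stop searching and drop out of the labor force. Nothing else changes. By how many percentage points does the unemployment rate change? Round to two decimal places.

The unemployment rate changes by +0.25 percentage points.

Initially, labor force = 153.07 + 7.39 = 160.46 million, so u = 7.39/160.46 = 4.61%.
After the first change, employed falls and unemployed rises by 6.11; labor force unchanged → E = 146.96, U = 13.50, labor force = 160.46 million.
After the second change, unemployed and labor force both fall by 6.00 → E = 146.96, U = 7.50, labor force = 154.46 million.
New unemployment rate = 7.50 / 154.46 = 4.86%.
Change = 4.86% − 4.61% = +0.25 percentage points.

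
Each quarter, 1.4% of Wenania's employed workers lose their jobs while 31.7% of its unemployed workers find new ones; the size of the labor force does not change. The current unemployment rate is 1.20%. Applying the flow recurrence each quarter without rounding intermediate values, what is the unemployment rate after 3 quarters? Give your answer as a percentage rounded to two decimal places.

With a fixed labor force, u_{t+1} = u_t + s·(1−u_t) − f·u_t = u_t·(1−s−f) + s.
Here 1−s−f = 0.669 and s = 0.014.
u_1 = 0.012000 × 0.669 + 0.014 = 0.022028.
u_2 = 0.022028 × 0.669 + 0.014 = 0.028737.
u_3 = 0.028737 × 0.669 + 0.014 = 0.033225.

Unemployment rate after three quarters ≈ 3.32%.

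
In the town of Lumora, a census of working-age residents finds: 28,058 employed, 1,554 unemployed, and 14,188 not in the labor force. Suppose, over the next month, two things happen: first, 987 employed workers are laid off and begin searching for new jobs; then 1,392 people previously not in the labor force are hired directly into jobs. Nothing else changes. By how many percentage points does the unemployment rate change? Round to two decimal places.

Initially, labor force = 28,058 + 1,554 = 29,612, so u = 1,554/29,612 = 5.25%.
After the first change, employed falls and unemployed rises by 987; labor force unchanged → E = 27,071, U = 2,541, labor force = 29,612.
After the second change, employed and labor force both rise by 1,392; unemployed unchanged → E = 28,463, U = 2,541, labor force = 31,004.
New unemployment rate = 2,541 / 31,004 = 8.20%.
Change = 8.20% − 5.25% = +2.95 percentage points.

The unemployment rate changes by +2.95 percentage points.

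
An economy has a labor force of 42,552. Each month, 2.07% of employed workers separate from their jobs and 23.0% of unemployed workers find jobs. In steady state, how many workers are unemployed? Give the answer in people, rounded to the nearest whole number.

Steady-state unemployment rate u* = s/(s+f) = 2.07/(2.07+23.0) = 0.082569.
Unemployed = u* × labor force = 0.082569 × 42,552 ≈ 3,513.

About 3,513 are unemployed in steady state.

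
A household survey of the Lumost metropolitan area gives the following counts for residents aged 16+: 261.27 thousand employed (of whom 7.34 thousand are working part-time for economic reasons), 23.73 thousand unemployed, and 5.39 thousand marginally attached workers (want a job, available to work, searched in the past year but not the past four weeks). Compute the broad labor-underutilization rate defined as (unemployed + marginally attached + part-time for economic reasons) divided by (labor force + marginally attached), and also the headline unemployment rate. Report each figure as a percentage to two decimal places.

Labor force = 261.27 + 23.73 = 285.00 thousand.
Numerator = 23.73 + 5.39 + 7.34 = 36.46 thousand.
Denominator = 285.00 + 5.39 = 290.39 thousand.
Broad rate = 36.46 / 290.39 = 12.56%.
Headline unemployment rate = 23.73 / 285.00 = 8.33%.

Broad underutilization rate ≈ 12.56%; headline unemployment rate ≈ 8.33%.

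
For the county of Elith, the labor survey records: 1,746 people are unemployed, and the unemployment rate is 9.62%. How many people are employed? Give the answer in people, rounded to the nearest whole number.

About 16,404 are employed.

Labor force = U / u = 1,746 / 0.0962 ≈ 18,150.
Employed = labor force − unemployed = 18,150 − 1,746 = 16,404.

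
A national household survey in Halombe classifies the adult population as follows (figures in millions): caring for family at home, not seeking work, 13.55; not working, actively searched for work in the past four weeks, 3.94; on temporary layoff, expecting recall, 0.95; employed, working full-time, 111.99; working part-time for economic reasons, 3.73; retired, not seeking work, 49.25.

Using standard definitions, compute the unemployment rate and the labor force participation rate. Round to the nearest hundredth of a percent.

Employed = 111.99 + 3.73 = 115.72 million (anyone who worked, including part-time for economic reasons, counts as employed).
Unemployed = 3.94 + 0.95 = 4.89 million (jobless and actively searching, or on temporary layoff).
Labor force = 115.72 + 4.89 = 120.61 million.
Not in labor force = 13.55 + 49.25 = 62.80 million (those not working and not actively searching are outside the labor force).
Civilian working-age population = 120.61 + 62.80 = 183.41 million.
Unemployment rate = 4.89 / 120.61 = 4.05%.
Labor force participation rate = 120.61 / 183.41 = 65.76%.

Unemployment rate ≈ 4.05%; labor force participation rate ≈ 65.76%.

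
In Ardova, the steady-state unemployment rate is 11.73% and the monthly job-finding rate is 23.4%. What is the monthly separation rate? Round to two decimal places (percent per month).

From u* = s/(s+f): s = u·f/(1−u).
s = 0.1173 × 23.4 / (1 − 0.1173) = 2.7448 / 0.8827 ≈ 3.11% per month.

Separation rate ≈ 3.11% per month.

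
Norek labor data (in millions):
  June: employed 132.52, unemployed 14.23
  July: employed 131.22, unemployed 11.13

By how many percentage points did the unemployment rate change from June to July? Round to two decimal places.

The unemployment rate changed by −1.88 percentage points.

June: labor force = 132.52 + 14.23 = 146.75; u = 14.23/146.75 = 9.70%.
July: labor force = 131.22 + 11.13 = 142.35; u = 11.13/142.35 = 7.82%.
Change = 7.82% − 9.70% = −1.88 pp.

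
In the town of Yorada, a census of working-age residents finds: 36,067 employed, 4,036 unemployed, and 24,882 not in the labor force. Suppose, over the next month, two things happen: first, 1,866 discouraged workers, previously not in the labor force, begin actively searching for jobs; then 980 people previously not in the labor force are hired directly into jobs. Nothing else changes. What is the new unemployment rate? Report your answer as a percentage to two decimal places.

Initially, labor force = 36,067 + 4,036 = 40,103, so u = 4,036/40,103 = 10.06%.
After the first change, unemployed and labor force both rise by 1,866 → E = 36,067, U = 5,902, labor force = 41,969.
After the second change, employed and labor force both rise by 980; unemployed unchanged → E = 37,047, U = 5,902, labor force = 42,949.
New unemployment rate = 5,902 / 42,949 = 13.74%.

New unemployment rate ≈ 13.74%.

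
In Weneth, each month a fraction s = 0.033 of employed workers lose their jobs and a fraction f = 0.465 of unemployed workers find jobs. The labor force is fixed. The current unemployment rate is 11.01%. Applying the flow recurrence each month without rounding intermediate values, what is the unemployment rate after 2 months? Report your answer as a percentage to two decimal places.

With a fixed labor force, u_{t+1} = u_t + s·(1−u_t) − f·u_t = u_t·(1−s−f) + s.
Here 1−s−f = 0.502 and s = 0.033.
u_1 = 0.110100 × 0.502 + 0.033 = 0.088270.
u_2 = 0.088270 × 0.502 + 0.033 = 0.077312.

Unemployment rate after two months ≈ 7.73%.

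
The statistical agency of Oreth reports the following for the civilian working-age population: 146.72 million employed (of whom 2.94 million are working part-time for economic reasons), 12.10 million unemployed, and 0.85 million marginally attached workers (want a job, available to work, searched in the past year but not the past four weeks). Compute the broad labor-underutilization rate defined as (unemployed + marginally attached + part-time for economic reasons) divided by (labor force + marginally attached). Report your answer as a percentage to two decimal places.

Broad underutilization rate ≈ 9.95%.

Labor force = 146.72 + 12.10 = 158.82 million.
Numerator = 12.10 + 0.85 + 2.94 = 15.89 million.
Denominator = 158.82 + 0.85 = 159.67 million.
Broad rate = 15.89 / 159.67 = 9.95%.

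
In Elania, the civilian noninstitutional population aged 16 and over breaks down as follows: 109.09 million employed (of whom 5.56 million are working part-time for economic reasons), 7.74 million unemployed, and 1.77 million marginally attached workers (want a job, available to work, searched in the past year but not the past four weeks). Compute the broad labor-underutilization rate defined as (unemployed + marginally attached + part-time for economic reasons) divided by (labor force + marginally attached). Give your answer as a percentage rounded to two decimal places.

Labor force = 109.09 + 7.74 = 116.83 million.
Numerator = 7.74 + 1.77 + 5.56 = 15.07 million.
Denominator = 116.83 + 1.77 = 118.60 million.
Broad rate = 15.07 / 118.60 = 12.71%.

Broad underutilization rate ≈ 12.71%.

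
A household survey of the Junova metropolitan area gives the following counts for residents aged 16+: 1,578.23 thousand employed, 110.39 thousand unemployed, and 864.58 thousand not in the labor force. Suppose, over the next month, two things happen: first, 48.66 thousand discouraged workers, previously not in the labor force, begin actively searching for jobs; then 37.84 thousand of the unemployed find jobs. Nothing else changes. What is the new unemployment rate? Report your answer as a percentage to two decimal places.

New unemployment rate ≈ 6.98%.

Initially, labor force = 1,578.23 + 110.39 = 1,688.62 thousand, so u = 110.39/1,688.62 = 6.54%.
After the first change, unemployed and labor force both rise by 48.66 → E = 1,578.23, U = 159.05, labor force = 1,737.28 thousand.
After the second change, unemployed falls and employed rises by 37.84; labor force unchanged → E = 1,616.07, U = 121.21, labor force = 1,737.28 thousand.
New unemployment rate = 121.21 / 1,737.28 = 6.98%.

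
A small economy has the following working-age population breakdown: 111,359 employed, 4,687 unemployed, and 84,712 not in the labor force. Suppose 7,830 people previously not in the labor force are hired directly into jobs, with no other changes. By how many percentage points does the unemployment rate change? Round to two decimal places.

Initially, labor force = 111,359 + 4,687 = 116,046, so u = 4,687/116,046 = 4.04%.
After the change, employed and labor force both rise by 7,830; unemployed unchanged → E = 119,189, U = 4,687, labor force = 123,876.
New unemployment rate = 4,687 / 123,876 = 3.78%.
Change = 3.78% − 4.04% = −0.26 percentage points.

The unemployment rate changes by −0.26 percentage points.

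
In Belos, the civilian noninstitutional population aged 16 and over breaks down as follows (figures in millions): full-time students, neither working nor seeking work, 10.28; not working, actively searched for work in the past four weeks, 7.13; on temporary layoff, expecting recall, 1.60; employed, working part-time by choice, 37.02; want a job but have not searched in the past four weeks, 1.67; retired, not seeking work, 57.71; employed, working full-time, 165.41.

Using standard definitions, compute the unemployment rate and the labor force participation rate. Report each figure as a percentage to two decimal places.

Employed = 37.02 + 165.41 = 202.43 million.
Unemployed = 7.13 + 1.60 = 8.73 million (jobless and actively searching, or on temporary layoff).
Labor force = 202.43 + 8.73 = 211.16 million.
Not in labor force = 10.28 + 1.67 + 57.71 = 69.66 million (those not working and not actively searching are outside the labor force — including those who want a job but have given up searching).
Civilian working-age population = 211.16 + 69.66 = 280.82 million.
Unemployment rate = 8.73 / 211.16 = 4.13%.
Labor force participation rate = 211.16 / 280.82 = 75.19%.

Unemployment rate ≈ 4.13%; labor force participation rate ≈ 75.19%.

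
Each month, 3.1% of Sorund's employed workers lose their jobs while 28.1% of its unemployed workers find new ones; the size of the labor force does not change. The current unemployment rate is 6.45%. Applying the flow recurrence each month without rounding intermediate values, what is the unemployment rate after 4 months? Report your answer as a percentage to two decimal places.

Unemployment rate after four months ≈ 9.15%.

With a fixed labor force, u_{t+1} = u_t + s·(1−u_t) − f·u_t = u_t·(1−s−f) + s.
Here 1−s−f = 0.688 and s = 0.031.
u_1 = 0.064500 × 0.688 + 0.031 = 0.075376.
u_2 = 0.075376 × 0.688 + 0.031 = 0.082859.
u_3 = 0.082859 × 0.688 + 0.031 = 0.088007.
u_4 = 0.088007 × 0.688 + 0.031 = 0.091549.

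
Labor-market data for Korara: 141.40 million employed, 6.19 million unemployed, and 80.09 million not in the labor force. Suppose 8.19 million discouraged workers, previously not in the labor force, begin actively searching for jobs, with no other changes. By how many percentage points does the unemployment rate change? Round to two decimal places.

Initially, labor force = 141.40 + 6.19 = 147.59 million, so u = 6.19/147.59 = 4.19%.
After the change, unemployed and labor force both rise by 8.19 → E = 141.40, U = 14.38, labor force = 155.78 million.
New unemployment rate = 14.38 / 155.78 = 9.23%.
Change = 9.23% − 4.19% = +5.04 percentage points.

The unemployment rate changes by +5.04 percentage points.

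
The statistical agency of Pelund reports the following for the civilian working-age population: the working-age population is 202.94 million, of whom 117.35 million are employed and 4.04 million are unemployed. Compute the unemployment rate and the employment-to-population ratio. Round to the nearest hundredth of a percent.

Labor force = employed + unemployed = 117.35 + 4.04 = 121.39 million.
Unemployment rate = 4.04 / 121.39 = 3.33%.
Employment-population ratio = 117.35 / 202.94 = 57.82%.

Unemployment rate ≈ 3.33%; employment-population ratio ≈ 57.82%.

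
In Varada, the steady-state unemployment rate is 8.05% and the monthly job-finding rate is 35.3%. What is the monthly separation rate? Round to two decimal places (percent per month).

From u* = s/(s+f): s = u·f/(1−u).
s = 0.0805 × 35.3 / (1 − 0.0805) = 2.8417 / 0.9195 ≈ 3.09% per month.

Separation rate ≈ 3.09% per month.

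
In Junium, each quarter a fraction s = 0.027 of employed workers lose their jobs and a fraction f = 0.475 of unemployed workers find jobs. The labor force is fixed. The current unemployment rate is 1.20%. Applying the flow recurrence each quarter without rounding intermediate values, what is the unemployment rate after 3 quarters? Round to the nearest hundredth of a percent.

Unemployment rate after three quarters ≈ 4.86%.

With a fixed labor force, u_{t+1} = u_t + s·(1−u_t) − f·u_t = u_t·(1−s−f) + s.
Here 1−s−f = 0.498 and s = 0.027.
u_1 = 0.012000 × 0.498 + 0.027 = 0.032976.
u_2 = 0.032976 × 0.498 + 0.027 = 0.043422.
u_3 = 0.043422 × 0.498 + 0.027 = 0.048624.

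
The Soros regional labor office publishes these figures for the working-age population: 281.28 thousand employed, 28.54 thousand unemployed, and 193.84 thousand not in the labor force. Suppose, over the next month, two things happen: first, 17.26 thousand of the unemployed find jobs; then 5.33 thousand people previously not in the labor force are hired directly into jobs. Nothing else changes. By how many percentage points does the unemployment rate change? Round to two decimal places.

The unemployment rate changes by −5.63 percentage points.

Initially, labor force = 281.28 + 28.54 = 309.82 thousand, so u = 28.54/309.82 = 9.21%.
After the first change, unemployed falls and employed rises by 17.26; labor force unchanged → E = 298.54, U = 11.28, labor force = 309.82 thousand.
After the second change, employed and labor force both rise by 5.33; unemployed unchanged → E = 303.87, U = 11.28, labor force = 315.15 thousand.
New unemployment rate = 11.28 / 315.15 = 3.58%.
Change = 3.58% − 9.21% = −5.63 percentage points.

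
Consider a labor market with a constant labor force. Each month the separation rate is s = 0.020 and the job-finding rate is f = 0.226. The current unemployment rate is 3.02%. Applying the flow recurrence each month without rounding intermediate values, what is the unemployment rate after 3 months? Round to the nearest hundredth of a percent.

With a fixed labor force, u_{t+1} = u_t + s·(1−u_t) − f·u_t = u_t·(1−s−f) + s.
Here 1−s−f = 0.754 and s = 0.020.
u_1 = 0.030200 × 0.754 + 0.020 = 0.042771.
u_2 = 0.042771 × 0.754 + 0.020 = 0.052249.
u_3 = 0.052249 × 0.754 + 0.020 = 0.059396.

Unemployment rate after three months ≈ 5.94%.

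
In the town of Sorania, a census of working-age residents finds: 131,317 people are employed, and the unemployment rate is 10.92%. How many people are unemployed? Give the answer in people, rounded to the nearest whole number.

Let U be the number unemployed. The labor force is E + U, and U/(E+U) = 0.1092.
So U = 0.1092 × 131,317 / (1 − 0.1092) = 14339.82 / 0.8908 ≈ 16,098.

About 16,098 are unemployed.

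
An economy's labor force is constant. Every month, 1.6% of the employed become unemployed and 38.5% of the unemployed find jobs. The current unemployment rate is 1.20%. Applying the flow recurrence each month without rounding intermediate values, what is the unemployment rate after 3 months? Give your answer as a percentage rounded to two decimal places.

With a fixed labor force, u_{t+1} = u_t + s·(1−u_t) − f·u_t = u_t·(1−s−f) + s.
Here 1−s−f = 0.599 and s = 0.016.
u_1 = 0.012000 × 0.599 + 0.016 = 0.023188.
u_2 = 0.023188 × 0.599 + 0.016 = 0.029890.
u_3 = 0.029890 × 0.599 + 0.016 = 0.033904.

Unemployment rate after three months ≈ 3.39%.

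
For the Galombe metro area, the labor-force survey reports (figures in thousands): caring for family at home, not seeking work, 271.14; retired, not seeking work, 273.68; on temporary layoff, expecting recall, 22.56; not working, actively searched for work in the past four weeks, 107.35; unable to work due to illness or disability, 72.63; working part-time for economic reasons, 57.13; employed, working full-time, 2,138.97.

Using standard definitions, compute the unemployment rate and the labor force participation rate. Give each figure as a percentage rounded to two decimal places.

Employed = 57.13 + 2,138.97 = 2,196.10 thousand (anyone who worked, including part-time for economic reasons, counts as employed).
Unemployed = 22.56 + 107.35 = 129.91 thousand (jobless and actively searching, or on temporary layoff).
Labor force = 2,196.10 + 129.91 = 2,326.01 thousand.
Not in labor force = 271.14 + 273.68 + 72.63 = 617.45 thousand (those not working and not actively searching are outside the labor force).
Civilian working-age population = 2,326.01 + 617.45 = 2,943.46 thousand.
Unemployment rate = 129.91 / 2,326.01 = 5.59%.
Labor force participation rate = 2,326.01 / 2,943.46 = 79.02%.

Unemployment rate ≈ 5.59%; labor force participation rate ≈ 79.02%.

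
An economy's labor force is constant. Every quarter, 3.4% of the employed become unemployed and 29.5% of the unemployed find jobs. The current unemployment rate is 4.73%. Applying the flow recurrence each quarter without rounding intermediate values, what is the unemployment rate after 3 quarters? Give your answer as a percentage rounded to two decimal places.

Unemployment rate after three quarters ≈ 8.64%.

With a fixed labor force, u_{t+1} = u_t + s·(1−u_t) − f·u_t = u_t·(1−s−f) + s.
Here 1−s−f = 0.671 and s = 0.034.
u_1 = 0.047300 × 0.671 + 0.034 = 0.065738.
u_2 = 0.065738 × 0.671 + 0.034 = 0.078110.
u_3 = 0.078110 × 0.671 + 0.034 = 0.086412.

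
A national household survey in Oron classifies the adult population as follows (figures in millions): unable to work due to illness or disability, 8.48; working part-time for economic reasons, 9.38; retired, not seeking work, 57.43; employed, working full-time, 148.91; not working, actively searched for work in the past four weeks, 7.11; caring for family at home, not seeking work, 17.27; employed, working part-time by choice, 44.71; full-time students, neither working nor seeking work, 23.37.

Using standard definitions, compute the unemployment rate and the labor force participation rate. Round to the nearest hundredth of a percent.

Employed = 9.38 + 148.91 + 44.71 = 203.00 million (anyone who worked, including part-time for economic reasons, counts as employed).
Unemployed = 7.11 million.
Labor force = 203.00 + 7.11 = 210.11 million.
Not in labor force = 8.48 + 57.43 + 17.27 + 23.37 = 106.55 million (those not working and not actively searching are outside the labor force).
Civilian working-age population = 210.11 + 106.55 = 316.66 million.
Unemployment rate = 7.11 / 210.11 = 3.38%.
Labor force participation rate = 210.11 / 316.66 = 66.35%.

Unemployment rate ≈ 3.38%; labor force participation rate ≈ 66.35%.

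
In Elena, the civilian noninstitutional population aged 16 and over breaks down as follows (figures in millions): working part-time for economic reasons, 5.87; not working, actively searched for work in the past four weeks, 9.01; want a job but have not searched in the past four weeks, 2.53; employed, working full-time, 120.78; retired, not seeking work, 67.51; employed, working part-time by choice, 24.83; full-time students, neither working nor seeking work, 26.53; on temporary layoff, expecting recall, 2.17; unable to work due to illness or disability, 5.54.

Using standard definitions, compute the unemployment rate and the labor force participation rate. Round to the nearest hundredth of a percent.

Employed = 5.87 + 120.78 + 24.83 = 151.48 million (anyone who worked, including part-time for economic reasons, counts as employed).
Unemployed = 9.01 + 2.17 = 11.18 million (jobless and actively searching, or on temporary layoff).
Labor force = 151.48 + 11.18 = 162.66 million.
Not in labor force = 2.53 + 67.51 + 26.53 + 5.54 = 102.11 million (those not working and not actively searching are outside the labor force — including those who want a job but have given up searching).
Civilian working-age population = 162.66 + 102.11 = 264.77 million.
Unemployment rate = 11.18 / 162.66 = 6.87%.
Labor force participation rate = 162.66 / 264.77 = 61.43%.

Unemployment rate ≈ 6.87%; labor force participation rate ≈ 61.43%.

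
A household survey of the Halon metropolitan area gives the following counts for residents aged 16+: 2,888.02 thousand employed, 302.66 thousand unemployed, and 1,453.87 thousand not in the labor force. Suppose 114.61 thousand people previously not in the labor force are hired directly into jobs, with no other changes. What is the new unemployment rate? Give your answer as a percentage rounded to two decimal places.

New unemployment rate ≈ 9.16%.

Initially, labor force = 2,888.02 + 302.66 = 3,190.68 thousand, so u = 302.66/3,190.68 = 9.49%.
After the change, employed and labor force both rise by 114.61; unemployed unchanged → E = 3,002.63, U = 302.66, labor force = 3,305.29 thousand.
New unemployment rate = 302.66 / 3,305.29 = 9.16%.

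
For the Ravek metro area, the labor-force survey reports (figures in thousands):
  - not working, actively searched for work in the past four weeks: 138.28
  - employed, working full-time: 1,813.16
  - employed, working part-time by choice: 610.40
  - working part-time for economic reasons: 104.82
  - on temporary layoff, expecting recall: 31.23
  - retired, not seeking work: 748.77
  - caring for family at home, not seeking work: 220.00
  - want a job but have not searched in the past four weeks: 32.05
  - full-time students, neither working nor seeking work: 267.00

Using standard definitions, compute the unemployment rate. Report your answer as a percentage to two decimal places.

Unemployment rate ≈ 6.28%.

Employed = 1,813.16 + 610.40 + 104.82 = 2,528.38 thousand (anyone who worked, including part-time for economic reasons, counts as employed).
Unemployed = 138.28 + 31.23 = 169.51 thousand (jobless and actively searching, or on temporary layoff).
Labor force = 2,528.38 + 169.51 = 2,697.89 thousand.
Unemployment rate = 169.51 / 2,697.89 = 6.28%.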